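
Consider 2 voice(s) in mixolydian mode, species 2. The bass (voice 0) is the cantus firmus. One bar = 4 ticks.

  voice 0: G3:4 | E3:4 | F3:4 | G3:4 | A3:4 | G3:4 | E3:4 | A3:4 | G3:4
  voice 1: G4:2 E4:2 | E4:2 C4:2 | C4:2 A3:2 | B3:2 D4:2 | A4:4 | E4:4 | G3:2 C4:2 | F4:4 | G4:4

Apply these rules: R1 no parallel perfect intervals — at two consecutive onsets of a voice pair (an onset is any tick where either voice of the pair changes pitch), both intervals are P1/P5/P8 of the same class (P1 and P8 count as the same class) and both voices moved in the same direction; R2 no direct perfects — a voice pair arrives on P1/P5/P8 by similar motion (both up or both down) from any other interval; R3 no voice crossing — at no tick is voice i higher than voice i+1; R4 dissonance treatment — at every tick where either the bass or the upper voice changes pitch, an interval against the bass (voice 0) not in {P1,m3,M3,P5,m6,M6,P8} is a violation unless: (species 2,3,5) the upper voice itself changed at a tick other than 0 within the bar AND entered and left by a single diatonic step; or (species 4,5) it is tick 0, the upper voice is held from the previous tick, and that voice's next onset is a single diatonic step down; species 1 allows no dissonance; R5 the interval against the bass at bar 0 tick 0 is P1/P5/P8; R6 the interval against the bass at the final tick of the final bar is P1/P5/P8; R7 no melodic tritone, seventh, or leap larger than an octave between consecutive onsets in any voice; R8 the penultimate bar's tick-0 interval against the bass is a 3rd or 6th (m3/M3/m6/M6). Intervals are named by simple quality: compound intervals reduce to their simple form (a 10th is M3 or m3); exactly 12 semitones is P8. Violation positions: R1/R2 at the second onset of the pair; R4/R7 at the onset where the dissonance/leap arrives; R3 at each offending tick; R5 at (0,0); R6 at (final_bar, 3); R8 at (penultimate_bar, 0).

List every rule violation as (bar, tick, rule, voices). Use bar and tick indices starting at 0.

bar 0: v0=G3 v1=G4 downbeat P8
bar 1: v0=E3 v1=E4 downbeat P8
bar 2: v0=F3 v1=C4 downbeat P5
bar 3: v0=G3 v1=B3 downbeat M3
bar 4: v0=A3 v1=A4 downbeat P8
bar 5: v0=G3 v1=E4 downbeat M6
bar 6: v0=E3 v1=G3 downbeat m3
bar 7: v0=A3 v1=F4 downbeat m6
bar 8: v0=G3 v1=G4 downbeat P8
  -> R2 @ bar 4 tick 0 v(0, 1): G3/D4 P5 -> A3/A4 P8 similar

(4, 0, R2, (0, 1))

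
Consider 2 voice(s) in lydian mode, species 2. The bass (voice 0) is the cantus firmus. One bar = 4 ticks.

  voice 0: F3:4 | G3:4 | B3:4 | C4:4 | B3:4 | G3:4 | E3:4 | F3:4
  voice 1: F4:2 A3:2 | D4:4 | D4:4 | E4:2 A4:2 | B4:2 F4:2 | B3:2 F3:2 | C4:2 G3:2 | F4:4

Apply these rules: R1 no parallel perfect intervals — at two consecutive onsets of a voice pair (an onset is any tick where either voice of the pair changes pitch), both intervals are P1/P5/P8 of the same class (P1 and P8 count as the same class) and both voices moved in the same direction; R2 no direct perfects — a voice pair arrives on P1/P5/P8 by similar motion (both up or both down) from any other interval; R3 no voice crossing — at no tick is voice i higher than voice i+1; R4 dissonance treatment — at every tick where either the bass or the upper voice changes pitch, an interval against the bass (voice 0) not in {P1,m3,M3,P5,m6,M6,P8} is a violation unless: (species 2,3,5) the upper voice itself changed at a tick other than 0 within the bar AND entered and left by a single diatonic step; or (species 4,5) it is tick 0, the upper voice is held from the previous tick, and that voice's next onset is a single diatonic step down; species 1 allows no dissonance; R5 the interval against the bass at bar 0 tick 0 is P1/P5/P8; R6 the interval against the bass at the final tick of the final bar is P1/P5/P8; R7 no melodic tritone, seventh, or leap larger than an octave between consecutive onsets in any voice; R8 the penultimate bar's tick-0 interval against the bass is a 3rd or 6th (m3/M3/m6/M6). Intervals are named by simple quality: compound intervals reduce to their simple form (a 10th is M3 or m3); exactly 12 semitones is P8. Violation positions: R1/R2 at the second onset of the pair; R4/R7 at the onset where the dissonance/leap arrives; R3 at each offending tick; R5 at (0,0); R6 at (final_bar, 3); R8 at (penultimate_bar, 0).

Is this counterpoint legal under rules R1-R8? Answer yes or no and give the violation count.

No (10 violations)

bar 0: v0=F3 v1=F4 (P8)
bar 1: v0=G3 v1=D4 (P5)
bar 2: v0=B3 v1=D4 (m3)
bar 3: v0=C4 v1=E4 (M3)
bar 4: v0=B3 v1=B4 (P8)
bar 5: v0=G3 v1=B3 (M3)
bar 6: v0=E3 v1=C4 (m6)
bar 7: v0=F3 v1=F4 (P8)
  R2 @ bar1.0: F3/A3 M3 -> G3/D4 P5 similar
  R4 @ bar4.2: B3/F4 TT untreated
  R7 @ bar4.2: B4->F4 leap 6st
  R7 @ bar5.0: F4->B3 leap 6st
  R3 @ bar5.2: G3 above F3
  R4 @ bar5.2: G3/F3 M2 untreated
  R7 @ bar5.2: B3->F3 leap 6st
  R3 @ bar5.3: G3 above F3
  R2 @ bar7.0: E3/G3 m3 -> F3/F4 P8 similar
  R7 @ bar7.0: G3->F4 leap 10st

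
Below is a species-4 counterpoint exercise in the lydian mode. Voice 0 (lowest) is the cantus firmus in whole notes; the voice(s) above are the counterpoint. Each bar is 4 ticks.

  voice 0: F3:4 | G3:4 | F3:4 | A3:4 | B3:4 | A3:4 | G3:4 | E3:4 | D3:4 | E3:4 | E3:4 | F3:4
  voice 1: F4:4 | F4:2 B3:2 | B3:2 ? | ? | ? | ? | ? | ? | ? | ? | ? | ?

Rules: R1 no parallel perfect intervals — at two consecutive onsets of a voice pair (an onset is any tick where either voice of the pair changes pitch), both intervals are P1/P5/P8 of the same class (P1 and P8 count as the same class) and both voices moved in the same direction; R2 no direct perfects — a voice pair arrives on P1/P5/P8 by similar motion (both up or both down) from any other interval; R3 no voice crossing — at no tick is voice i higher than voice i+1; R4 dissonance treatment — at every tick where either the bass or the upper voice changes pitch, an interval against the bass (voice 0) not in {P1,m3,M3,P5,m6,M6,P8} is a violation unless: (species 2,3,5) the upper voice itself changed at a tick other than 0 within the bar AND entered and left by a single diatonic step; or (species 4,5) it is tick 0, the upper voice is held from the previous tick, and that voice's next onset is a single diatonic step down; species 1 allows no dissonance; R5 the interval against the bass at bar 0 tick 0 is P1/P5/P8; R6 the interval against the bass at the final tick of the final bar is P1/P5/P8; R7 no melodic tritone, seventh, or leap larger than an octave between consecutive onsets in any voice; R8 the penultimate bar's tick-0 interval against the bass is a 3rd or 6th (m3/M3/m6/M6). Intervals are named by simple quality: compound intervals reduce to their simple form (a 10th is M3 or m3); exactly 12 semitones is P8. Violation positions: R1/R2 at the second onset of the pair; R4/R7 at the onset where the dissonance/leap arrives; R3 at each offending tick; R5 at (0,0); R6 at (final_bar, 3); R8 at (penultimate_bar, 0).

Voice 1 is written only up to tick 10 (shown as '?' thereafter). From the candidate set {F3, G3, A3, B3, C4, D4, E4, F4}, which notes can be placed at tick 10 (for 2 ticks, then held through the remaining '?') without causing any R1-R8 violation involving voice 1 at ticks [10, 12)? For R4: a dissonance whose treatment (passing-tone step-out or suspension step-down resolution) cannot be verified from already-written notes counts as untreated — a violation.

F3: violates R7
G3: violates R4
A3: legal
B3: legal
C4: legal
D4: legal
E4: violates R4
F4: violates R7

{A3, B3, C4, D4}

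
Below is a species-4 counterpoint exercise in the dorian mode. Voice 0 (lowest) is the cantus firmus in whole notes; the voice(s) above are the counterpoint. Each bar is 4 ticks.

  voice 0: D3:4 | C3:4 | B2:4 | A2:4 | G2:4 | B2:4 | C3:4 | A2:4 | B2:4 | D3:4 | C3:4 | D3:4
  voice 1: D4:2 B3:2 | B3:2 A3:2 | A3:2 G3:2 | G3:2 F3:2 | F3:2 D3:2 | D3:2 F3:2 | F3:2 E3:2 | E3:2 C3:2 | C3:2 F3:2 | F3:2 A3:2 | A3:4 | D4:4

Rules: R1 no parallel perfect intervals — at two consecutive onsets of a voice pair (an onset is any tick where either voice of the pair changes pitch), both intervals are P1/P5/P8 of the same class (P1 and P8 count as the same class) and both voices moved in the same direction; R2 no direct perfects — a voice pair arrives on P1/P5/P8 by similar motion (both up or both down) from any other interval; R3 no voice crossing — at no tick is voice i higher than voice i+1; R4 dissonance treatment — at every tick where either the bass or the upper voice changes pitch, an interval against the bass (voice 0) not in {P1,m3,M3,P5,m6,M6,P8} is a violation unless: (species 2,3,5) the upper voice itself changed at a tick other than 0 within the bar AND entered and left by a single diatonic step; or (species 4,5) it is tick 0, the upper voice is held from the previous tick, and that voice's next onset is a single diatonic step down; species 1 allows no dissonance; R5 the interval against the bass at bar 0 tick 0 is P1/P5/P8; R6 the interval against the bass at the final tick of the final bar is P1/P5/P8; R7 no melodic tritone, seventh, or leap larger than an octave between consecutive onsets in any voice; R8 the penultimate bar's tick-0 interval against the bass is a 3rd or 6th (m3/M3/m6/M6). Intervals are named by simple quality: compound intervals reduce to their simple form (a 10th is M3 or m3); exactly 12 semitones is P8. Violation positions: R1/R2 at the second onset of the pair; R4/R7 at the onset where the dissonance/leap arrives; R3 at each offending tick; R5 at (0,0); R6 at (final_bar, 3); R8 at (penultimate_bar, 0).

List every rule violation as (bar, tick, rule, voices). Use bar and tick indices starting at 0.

bar 0: v0=D3 v1=D4 downbeat P8
bar 1: v0=C3 v1=B3 downbeat M7
bar 2: v0=B2 v1=A3 downbeat m7
bar 3: v0=A2 v1=G3 downbeat m7
bar 4: v0=G2 v1=F3 downbeat m7
bar 5: v0=B2 v1=D3 downbeat m3
bar 6: v0=C3 v1=F3 downbeat P4
bar 7: v0=A2 v1=E3 downbeat P5
bar 8: v0=B2 v1=C3 downbeat m2
bar 9: v0=D3 v1=F3 downbeat m3
bar 10: v0=C3 v1=A3 downbeat M6
bar 11: v0=D3 v1=D4 downbeat P8
  -> R4 @ bar 4 tick 0 v(0, 1): G2/F3 m7 untreated
  -> R4 @ bar 5 tick 2 v(0, 1): B2/F3 TT untreated
  -> R4 @ bar 8 tick 0 v(0, 1): B2/C3 m2 untreated
  -> R4 @ bar 8 tick 2 v(0, 1): B2/F3 TT untreated
  -> R2 @ bar 11 tick 0 v(0, 1): C3/A3 M6 -> D3/D4 P8 similar

(4, 0, R4, (0, 1))
(5, 2, R4, (0, 1))
(8, 0, R4, (0, 1))
(8, 2, R4, (0, 1))
(11, 0, R2, (0, 1))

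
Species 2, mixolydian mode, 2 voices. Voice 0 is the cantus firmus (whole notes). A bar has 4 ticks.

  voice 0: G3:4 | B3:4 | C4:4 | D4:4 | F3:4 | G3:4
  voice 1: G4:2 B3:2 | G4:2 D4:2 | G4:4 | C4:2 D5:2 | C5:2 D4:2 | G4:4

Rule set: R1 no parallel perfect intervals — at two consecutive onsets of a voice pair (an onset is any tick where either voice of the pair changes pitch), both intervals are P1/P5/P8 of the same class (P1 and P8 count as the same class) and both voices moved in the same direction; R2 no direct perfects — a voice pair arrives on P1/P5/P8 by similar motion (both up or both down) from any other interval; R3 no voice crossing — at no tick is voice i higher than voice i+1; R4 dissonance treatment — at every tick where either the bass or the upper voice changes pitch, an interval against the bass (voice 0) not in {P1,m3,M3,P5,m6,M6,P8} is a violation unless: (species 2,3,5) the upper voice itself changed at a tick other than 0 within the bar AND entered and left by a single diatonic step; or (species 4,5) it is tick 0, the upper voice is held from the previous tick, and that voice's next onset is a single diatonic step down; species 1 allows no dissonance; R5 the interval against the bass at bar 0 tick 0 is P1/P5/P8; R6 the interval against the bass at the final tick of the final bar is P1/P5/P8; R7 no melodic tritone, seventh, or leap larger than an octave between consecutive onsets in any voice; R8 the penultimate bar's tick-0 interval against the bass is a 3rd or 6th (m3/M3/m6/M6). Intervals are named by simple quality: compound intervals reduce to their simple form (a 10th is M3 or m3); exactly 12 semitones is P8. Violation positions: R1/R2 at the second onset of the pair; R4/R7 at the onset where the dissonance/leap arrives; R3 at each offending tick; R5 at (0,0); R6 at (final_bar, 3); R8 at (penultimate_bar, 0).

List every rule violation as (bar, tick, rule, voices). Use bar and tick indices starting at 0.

(2, 0, R2, (0, 1))
(3, 0, R3, (0, 1))
(3, 0, R4, (0, 1))
(3, 1, R3, (0, 1))
(3, 2, R7, (1,))
(4, 0, R2, (0, 1))
(4, 0, R8, (0, 1))
(4, 2, R7, (1,))
(5, 0, R2, (0, 1))

bar 0: v0=G3 v1=G4 downbeat P8
bar 1: v0=B3 v1=G4 downbeat m6
bar 2: v0=C4 v1=G4 downbeat P5
bar 3: v0=D4 v1=C4 downbeat M2
bar 4: v0=F3 v1=C5 downbeat P5
bar 5: v0=G3 v1=G4 downbeat P8
  -> R2 @ bar 2 tick 0 v(0, 1): B3/D4 m3 -> C4/G4 P5 similar
  -> R3 @ bar 3 tick 0 v(0, 1): D4 above C4
  -> R4 @ bar 3 tick 0 v(0, 1): D4/C4 M2 untreated
  -> R3 @ bar 3 tick 1 v(0, 1): D4 above C4
  -> R7 @ bar 3 tick 2 v(1,): C4->D5 leap 14st
  -> R2 @ bar 4 tick 0 v(0, 1): D4/D5 P8 -> F3/C5 P5 similar
  -> R8 @ bar 4 tick 0 v(0, 1): penult P5 not 3rd/6th
  -> R7 @ bar 4 tick 2 v(1,): C5->D4 leap 10st
  -> R2 @ bar 5 tick 0 v(0, 1): F3/D4 M6 -> G3/G4 P8 similar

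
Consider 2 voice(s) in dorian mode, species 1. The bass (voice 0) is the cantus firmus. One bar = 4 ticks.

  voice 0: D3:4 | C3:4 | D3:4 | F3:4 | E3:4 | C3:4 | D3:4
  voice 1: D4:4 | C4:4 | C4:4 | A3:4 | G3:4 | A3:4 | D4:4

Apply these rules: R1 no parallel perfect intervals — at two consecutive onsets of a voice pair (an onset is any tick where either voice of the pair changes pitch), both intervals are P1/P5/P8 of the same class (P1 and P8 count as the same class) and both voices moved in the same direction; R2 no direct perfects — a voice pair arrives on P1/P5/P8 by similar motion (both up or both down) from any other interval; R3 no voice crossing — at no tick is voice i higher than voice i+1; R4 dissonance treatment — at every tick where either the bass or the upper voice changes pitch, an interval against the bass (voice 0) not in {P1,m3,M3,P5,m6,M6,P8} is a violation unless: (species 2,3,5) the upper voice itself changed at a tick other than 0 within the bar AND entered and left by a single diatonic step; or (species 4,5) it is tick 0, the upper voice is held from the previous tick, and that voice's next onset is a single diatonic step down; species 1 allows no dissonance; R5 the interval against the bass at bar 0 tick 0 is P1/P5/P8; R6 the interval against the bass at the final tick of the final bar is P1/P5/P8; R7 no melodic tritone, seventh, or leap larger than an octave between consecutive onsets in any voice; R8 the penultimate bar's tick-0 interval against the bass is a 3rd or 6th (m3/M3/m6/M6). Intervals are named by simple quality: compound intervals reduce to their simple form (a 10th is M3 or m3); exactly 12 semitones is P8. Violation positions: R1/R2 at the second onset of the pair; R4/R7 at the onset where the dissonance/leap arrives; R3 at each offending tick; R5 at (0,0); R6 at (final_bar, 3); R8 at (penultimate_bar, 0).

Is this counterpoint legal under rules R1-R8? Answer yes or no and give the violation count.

bar 0: v0=D3 v1=D4 (P8)
bar 1: v0=C3 v1=C4 (P8)
bar 2: v0=D3 v1=C4 (m7)
bar 3: v0=F3 v1=A3 (M3)
bar 4: v0=E3 v1=G3 (m3)
bar 5: v0=C3 v1=A3 (M6)
bar 6: v0=D3 v1=D4 (P8)
  R1 @ bar1.0: D3/D4 P8 -> C3/C4 P8 similar
  R4 @ bar2.0: D3/C4 m7 untreated
  R2 @ bar6.0: C3/A3 M6 -> D3/D4 P8 similar

No (3 violations)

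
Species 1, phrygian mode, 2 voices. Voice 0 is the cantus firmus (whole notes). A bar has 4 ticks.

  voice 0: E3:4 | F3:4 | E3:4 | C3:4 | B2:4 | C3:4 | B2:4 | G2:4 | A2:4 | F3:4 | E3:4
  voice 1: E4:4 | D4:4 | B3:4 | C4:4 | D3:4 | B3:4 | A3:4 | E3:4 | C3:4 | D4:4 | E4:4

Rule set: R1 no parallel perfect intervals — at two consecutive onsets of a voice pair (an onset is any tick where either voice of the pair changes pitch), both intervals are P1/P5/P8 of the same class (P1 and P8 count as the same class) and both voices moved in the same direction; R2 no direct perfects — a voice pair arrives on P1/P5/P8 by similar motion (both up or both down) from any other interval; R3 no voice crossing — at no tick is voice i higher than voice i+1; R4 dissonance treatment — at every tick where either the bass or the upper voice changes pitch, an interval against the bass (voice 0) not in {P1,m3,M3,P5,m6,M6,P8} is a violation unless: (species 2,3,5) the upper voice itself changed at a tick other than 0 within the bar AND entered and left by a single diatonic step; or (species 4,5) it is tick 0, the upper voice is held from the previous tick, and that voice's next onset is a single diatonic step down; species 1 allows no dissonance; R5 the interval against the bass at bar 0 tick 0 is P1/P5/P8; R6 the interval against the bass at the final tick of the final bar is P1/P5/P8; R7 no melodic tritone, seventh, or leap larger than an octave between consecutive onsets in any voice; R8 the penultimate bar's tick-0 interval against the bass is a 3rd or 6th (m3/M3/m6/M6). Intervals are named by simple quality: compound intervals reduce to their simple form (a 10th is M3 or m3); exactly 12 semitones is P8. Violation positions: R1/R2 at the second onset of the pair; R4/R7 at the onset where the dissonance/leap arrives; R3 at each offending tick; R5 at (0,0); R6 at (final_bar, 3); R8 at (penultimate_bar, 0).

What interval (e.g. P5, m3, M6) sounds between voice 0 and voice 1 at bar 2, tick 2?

P5

voice 0=E3 voice 1=B3 -> P5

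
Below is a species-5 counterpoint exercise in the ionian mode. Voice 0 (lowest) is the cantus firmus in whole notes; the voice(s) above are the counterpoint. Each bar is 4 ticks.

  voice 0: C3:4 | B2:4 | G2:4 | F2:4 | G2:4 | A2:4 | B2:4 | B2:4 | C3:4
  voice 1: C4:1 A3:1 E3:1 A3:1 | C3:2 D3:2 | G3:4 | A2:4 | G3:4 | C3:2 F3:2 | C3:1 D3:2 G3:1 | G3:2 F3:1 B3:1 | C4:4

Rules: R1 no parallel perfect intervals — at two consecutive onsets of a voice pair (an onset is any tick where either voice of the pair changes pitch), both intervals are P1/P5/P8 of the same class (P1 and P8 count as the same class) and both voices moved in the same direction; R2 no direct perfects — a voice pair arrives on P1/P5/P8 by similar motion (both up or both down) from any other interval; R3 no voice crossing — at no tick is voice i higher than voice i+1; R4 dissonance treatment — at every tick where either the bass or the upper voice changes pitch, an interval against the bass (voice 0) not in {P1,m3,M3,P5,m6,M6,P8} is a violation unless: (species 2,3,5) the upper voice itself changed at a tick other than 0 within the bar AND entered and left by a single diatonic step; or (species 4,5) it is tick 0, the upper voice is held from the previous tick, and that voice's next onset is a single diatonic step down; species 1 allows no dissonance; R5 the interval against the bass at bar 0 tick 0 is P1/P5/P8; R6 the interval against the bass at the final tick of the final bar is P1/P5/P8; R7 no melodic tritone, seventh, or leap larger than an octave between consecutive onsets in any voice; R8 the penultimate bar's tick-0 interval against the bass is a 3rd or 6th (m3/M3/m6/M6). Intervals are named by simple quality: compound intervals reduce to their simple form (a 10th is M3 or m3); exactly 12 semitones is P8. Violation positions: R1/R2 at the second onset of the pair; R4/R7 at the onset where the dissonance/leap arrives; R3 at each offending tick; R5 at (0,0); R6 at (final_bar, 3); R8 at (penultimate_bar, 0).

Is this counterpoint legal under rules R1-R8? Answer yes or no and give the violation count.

No (8 violations)

bar 0: v0=C3 v1=C4 (P8)
bar 1: v0=B2 v1=C3 (m2)
bar 2: v0=G2 v1=G3 (P8)
bar 3: v0=F2 v1=A2 (M3)
bar 4: v0=G2 v1=G3 (P8)
bar 5: v0=A2 v1=C3 (m3)
bar 6: v0=B2 v1=C3 (m2)
bar 7: v0=B2 v1=G3 (m6)
bar 8: v0=C3 v1=C4 (P8)
  R4 @ bar1.0: B2/C3 m2 untreated
  R7 @ bar3.0: G3->A2 leap 10st
  R2 @ bar4.0: F2/A2 M3 -> G2/G3 P8 similar
  R7 @ bar4.0: A2->G3 leap 10st
  R4 @ bar6.0: B2/C3 m2 untreated
  R4 @ bar7.2: B2/F3 TT untreated
  R7 @ bar7.3: F3->B3 leap 6st
  R1 @ bar8.0: B2/B3 P8 -> C3/C4 P8 similar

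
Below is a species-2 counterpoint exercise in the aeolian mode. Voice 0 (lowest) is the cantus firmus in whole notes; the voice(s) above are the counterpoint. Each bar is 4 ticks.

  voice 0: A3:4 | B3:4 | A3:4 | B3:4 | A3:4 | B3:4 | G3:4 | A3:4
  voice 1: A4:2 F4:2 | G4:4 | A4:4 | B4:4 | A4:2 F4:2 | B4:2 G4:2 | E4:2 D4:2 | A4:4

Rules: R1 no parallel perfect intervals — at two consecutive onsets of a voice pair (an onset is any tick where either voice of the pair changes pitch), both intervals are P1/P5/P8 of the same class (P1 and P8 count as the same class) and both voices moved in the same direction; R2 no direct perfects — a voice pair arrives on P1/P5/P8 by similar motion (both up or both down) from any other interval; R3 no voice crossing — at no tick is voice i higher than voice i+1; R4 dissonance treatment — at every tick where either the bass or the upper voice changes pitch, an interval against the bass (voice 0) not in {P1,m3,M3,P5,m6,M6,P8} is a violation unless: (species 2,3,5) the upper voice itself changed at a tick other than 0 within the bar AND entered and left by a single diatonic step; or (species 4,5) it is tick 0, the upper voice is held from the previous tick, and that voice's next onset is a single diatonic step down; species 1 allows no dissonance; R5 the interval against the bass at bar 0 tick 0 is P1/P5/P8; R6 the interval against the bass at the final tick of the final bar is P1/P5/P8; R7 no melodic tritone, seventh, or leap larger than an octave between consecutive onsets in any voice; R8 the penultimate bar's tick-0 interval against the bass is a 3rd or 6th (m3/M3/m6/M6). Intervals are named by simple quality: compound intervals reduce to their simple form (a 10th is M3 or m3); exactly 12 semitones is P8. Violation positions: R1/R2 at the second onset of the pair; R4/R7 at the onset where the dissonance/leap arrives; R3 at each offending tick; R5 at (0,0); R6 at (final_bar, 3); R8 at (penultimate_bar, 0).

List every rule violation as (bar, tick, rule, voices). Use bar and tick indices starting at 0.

(3, 0, R1, (0, 1))
(4, 0, R1, (0, 1))
(5, 0, R2, (0, 1))
(5, 0, R7, (1,))
(7, 0, R2, (0, 1))

bar 0: v0=A3 v1=A4 downbeat P8
bar 1: v0=B3 v1=G4 downbeat m6
bar 2: v0=A3 v1=A4 downbeat P8
bar 3: v0=B3 v1=B4 downbeat P8
bar 4: v0=A3 v1=A4 downbeat P8
bar 5: v0=B3 v1=B4 downbeat P8
bar 6: v0=G3 v1=E4 downbeat M6
bar 7: v0=A3 v1=A4 downbeat P8
  -> R1 @ bar 3 tick 0 v(0, 1): A3/A4 P8 -> B3/B4 P8 similar
  -> R1 @ bar 4 tick 0 v(0, 1): B3/B4 P8 -> A3/A4 P8 similar
  -> R2 @ bar 5 tick 0 v(0, 1): A3/F4 m6 -> B3/B4 P8 similar
  -> R7 @ bar 5 tick 0 v(1,): F4->B4 leap 6st
  -> R2 @ bar 7 tick 0 v(0, 1): G3/D4 P5 -> A3/A4 P8 similar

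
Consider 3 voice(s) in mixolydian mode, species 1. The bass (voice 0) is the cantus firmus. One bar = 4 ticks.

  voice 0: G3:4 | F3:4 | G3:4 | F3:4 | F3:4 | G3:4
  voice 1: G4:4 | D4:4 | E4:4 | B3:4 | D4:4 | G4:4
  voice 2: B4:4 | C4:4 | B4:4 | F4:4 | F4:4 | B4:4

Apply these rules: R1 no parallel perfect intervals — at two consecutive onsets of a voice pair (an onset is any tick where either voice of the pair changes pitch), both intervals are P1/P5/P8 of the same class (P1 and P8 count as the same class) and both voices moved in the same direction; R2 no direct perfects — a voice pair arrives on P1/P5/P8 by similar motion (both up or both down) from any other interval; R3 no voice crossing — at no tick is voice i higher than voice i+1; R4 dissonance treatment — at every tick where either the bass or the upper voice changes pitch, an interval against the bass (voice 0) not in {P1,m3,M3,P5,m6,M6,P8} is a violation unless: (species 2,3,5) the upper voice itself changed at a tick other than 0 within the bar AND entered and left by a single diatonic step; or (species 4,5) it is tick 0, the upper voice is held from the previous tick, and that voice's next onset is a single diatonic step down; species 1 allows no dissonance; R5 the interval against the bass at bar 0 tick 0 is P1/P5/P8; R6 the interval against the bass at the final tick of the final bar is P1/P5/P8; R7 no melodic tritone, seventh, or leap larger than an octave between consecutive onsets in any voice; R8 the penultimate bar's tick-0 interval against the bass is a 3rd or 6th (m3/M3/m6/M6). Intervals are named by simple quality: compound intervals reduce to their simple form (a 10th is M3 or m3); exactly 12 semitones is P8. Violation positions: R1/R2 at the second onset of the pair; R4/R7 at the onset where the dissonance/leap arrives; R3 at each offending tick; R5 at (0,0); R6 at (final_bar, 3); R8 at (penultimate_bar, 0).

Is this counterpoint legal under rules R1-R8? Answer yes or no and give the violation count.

bar 0: v0=G3 v1=G4 v2=B4 (M3)
bar 1: v0=F3 v1=D4 v2=C4 (P5)
bar 2: v0=G3 v1=E4 v2=B4 (M3)
bar 3: v0=F3 v1=B3 v2=F4 (P8)
bar 4: v0=F3 v1=D4 v2=F4 (P8)
bar 5: v0=G3 v1=G4 v2=B4 (M3)
  R5 @ bar0.0: opens on M3
  R2 @ bar1.0: G3/B4 M3 -> F3/C4 P5 similar
  R3 @ bar1.0: D4 above C4
  R7 @ bar1.0: B4->C4 leap 11st
  R3 @ bar1.1: D4 above C4
  R3 @ bar1.2: D4 above C4
  R3 @ bar1.3: D4 above C4
  R2 @ bar2.0: D4/C4 M2 -> E4/B4 P5 similar
  R7 @ bar2.0: C4->B4 leap 11st
  R2 @ bar3.0: G3/B4 M3 -> F3/F4 P8 similar
  R4 @ bar3.0: F3/B3 TT untreated
  R7 @ bar3.0: B4->F4 leap 6st
  R8 @ bar4.0: penult P8 not 3rd/6th
  R2 @ bar5.0: F3/D4 M6 -> G3/G4 P8 similar
  R7 @ bar5.0: F4->B4 leap 6st
  R6 @ bar5.3: closes on M3

No (16 violations)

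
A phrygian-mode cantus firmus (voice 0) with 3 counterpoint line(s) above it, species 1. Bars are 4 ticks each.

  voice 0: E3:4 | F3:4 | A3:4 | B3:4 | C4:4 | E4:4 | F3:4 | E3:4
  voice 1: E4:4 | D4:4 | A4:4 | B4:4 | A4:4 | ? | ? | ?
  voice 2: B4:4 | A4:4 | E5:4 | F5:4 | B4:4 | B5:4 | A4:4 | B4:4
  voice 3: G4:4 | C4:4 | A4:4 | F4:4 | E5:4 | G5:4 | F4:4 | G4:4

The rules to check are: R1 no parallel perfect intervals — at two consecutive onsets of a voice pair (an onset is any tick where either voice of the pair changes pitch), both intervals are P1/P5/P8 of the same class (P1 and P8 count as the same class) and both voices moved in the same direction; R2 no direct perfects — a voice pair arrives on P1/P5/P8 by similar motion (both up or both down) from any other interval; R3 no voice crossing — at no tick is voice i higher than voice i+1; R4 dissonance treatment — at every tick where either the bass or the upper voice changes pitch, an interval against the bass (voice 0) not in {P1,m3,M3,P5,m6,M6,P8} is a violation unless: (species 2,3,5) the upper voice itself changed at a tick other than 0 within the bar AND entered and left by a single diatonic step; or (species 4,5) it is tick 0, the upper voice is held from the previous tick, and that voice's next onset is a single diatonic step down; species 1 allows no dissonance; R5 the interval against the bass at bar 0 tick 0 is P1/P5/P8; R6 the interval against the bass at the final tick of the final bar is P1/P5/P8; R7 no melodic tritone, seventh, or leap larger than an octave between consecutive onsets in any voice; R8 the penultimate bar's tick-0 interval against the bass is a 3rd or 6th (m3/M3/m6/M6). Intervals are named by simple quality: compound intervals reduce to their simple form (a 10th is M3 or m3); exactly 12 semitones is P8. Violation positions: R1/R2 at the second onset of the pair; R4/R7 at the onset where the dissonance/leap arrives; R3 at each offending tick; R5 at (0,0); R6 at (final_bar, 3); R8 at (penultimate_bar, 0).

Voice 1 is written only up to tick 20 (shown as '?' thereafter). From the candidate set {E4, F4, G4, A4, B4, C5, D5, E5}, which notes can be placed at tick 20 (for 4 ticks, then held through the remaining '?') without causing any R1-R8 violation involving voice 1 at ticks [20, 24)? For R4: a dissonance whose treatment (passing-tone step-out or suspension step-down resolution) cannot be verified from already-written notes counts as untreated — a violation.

E4: legal
F4: violates R4
G4: legal
A4: violates R4
B4: violates R2
C5: violates R1
D5: violates R4
E5: violates R2

{E4, G4}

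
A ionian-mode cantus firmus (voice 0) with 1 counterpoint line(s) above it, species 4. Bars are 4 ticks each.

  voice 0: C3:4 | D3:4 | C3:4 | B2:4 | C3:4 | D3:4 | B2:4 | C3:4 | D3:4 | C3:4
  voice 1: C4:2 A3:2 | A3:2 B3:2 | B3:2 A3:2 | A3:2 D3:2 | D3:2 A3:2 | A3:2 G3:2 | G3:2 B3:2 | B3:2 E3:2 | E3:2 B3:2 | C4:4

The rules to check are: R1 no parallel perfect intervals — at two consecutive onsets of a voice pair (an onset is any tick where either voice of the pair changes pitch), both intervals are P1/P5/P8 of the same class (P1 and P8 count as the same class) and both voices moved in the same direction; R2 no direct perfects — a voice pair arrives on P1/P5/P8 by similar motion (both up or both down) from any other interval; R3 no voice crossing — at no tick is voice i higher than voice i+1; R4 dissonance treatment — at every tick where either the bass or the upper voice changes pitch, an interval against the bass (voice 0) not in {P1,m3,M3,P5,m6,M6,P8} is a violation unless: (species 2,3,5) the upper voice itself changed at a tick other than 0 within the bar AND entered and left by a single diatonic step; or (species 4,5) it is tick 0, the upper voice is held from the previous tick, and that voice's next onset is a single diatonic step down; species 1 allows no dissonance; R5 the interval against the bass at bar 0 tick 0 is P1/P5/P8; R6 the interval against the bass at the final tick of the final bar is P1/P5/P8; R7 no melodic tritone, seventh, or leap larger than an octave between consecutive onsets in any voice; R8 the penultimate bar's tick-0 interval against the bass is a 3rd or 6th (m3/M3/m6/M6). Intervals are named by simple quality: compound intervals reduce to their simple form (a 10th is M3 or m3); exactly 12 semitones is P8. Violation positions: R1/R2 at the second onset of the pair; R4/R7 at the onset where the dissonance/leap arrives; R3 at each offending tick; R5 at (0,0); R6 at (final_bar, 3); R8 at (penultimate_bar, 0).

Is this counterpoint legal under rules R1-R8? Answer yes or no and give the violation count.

No (6 violations)

bar 0: v0=C3 v1=C4 (P8)
bar 1: v0=D3 v1=A3 (P5)
bar 2: v0=C3 v1=B3 (M7)
bar 3: v0=B2 v1=A3 (m7)
bar 4: v0=C3 v1=D3 (M2)
bar 5: v0=D3 v1=A3 (P5)
bar 6: v0=B2 v1=G3 (m6)
bar 7: v0=C3 v1=B3 (M7)
bar 8: v0=D3 v1=E3 (M2)
bar 9: v0=C3 v1=C4 (P8)
  R4 @ bar3.0: B2/A3 m7 untreated
  R4 @ bar4.0: C3/D3 M2 untreated
  R4 @ bar5.2: D3/G3 P4 untreated
  R4 @ bar7.0: C3/B3 M7 untreated
  R4 @ bar8.0: D3/E3 M2 untreated
  R8 @ bar8.0: penult M2 not 3rd/6th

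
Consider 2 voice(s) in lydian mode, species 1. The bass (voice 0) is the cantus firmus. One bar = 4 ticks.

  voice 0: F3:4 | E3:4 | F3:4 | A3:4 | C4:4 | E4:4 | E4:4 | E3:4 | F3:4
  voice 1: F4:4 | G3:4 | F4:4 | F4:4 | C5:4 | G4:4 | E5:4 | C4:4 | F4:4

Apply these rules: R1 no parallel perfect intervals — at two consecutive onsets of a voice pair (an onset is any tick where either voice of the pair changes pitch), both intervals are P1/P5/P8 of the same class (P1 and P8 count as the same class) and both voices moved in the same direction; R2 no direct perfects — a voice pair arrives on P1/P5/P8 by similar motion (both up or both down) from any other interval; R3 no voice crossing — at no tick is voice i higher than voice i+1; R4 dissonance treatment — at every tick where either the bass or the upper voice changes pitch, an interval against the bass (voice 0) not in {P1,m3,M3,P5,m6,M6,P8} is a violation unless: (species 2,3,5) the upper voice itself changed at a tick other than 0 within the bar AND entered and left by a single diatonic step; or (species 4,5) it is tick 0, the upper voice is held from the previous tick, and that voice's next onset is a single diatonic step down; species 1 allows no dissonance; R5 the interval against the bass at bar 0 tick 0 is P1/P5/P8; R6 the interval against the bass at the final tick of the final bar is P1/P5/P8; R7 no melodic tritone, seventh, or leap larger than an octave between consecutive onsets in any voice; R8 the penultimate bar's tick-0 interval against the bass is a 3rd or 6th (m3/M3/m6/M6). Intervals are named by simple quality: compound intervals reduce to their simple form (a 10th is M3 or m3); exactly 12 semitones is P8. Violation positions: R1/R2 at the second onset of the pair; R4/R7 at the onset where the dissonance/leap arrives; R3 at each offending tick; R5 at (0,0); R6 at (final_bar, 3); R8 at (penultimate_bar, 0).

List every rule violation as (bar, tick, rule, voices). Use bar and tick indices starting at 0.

bar 0: v0=F3 v1=F4 downbeat P8
bar 1: v0=E3 v1=G3 downbeat m3
bar 2: v0=F3 v1=F4 downbeat P8
bar 3: v0=A3 v1=F4 downbeat m6
bar 4: v0=C4 v1=C5 downbeat P8
bar 5: v0=E4 v1=G4 downbeat m3
bar 6: v0=E4 v1=E5 downbeat P8
bar 7: v0=E3 v1=C4 downbeat m6
bar 8: v0=F3 v1=F4 downbeat P8
  -> R7 @ bar 1 tick 0 v(1,): F4->G3 leap 10st
  -> R2 @ bar 2 tick 0 v(0, 1): E3/G3 m3 -> F3/F4 P8 similar
  -> R7 @ bar 2 tick 0 v(1,): G3->F4 leap 10st
  -> R2 @ bar 4 tick 0 v(0, 1): A3/F4 m6 -> C4/C5 P8 similar
  -> R7 @ bar 7 tick 0 v(1,): E5->C4 leap 16st
  -> R2 @ bar 8 tick 0 v(0, 1): E3/C4 m6 -> F3/F4 P8 similar

(1, 0, R7, (1,))
(2, 0, R2, (0, 1))
(2, 0, R7, (1,))
(4, 0, R2, (0, 1))
(7, 0, R7, (1,))
(8, 0, R2, (0, 1))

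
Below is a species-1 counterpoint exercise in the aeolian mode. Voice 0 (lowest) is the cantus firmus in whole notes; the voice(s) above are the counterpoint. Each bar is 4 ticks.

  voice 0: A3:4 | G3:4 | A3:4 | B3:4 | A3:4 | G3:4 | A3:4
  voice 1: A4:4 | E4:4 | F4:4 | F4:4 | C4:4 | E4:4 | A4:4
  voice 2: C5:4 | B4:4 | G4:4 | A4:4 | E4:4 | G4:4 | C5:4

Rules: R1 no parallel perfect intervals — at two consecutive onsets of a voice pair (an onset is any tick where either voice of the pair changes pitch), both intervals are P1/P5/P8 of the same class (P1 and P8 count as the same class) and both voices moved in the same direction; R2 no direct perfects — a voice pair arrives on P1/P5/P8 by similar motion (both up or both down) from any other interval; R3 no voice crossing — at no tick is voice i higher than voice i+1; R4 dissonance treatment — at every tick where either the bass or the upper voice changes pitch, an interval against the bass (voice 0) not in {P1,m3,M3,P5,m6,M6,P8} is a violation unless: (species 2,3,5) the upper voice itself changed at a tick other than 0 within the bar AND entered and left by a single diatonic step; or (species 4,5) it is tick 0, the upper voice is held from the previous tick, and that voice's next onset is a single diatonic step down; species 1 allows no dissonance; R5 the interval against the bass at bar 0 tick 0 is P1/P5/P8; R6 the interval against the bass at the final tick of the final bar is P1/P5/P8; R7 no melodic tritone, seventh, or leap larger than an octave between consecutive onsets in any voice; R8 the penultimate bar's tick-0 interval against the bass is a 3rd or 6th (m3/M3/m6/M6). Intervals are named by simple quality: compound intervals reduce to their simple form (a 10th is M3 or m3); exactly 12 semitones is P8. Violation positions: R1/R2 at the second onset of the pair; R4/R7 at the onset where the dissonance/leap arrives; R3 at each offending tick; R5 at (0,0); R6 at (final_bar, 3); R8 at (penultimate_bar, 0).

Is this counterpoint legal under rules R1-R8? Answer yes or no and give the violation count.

No (9 violations)

bar 0: v0=A3 v1=A4 v2=C5 (m3)
bar 1: v0=G3 v1=E4 v2=B4 (M3)
bar 2: v0=A3 v1=F4 v2=G4 (m7)
bar 3: v0=B3 v1=F4 v2=A4 (m7)
bar 4: v0=A3 v1=C4 v2=E4 (P5)
bar 5: v0=G3 v1=E4 v2=G4 (P8)
bar 6: v0=A3 v1=A4 v2=C5 (m3)
  R5 @ bar0.0: opens on m3
  R2 @ bar1.0: A4/C5 m3 -> E4/B4 P5 similar
  R4 @ bar2.0: A3/G4 m7 untreated
  R4 @ bar3.0: B3/F4 TT untreated
  R4 @ bar3.0: B3/A4 m7 untreated
  R2 @ bar4.0: B3/A4 m7 -> A3/E4 P5 similar
  R8 @ bar5.0: penult P8 not 3rd/6th
  R2 @ bar6.0: G3/E4 M6 -> A3/A4 P8 similar
  R6 @ bar6.3: closes on m3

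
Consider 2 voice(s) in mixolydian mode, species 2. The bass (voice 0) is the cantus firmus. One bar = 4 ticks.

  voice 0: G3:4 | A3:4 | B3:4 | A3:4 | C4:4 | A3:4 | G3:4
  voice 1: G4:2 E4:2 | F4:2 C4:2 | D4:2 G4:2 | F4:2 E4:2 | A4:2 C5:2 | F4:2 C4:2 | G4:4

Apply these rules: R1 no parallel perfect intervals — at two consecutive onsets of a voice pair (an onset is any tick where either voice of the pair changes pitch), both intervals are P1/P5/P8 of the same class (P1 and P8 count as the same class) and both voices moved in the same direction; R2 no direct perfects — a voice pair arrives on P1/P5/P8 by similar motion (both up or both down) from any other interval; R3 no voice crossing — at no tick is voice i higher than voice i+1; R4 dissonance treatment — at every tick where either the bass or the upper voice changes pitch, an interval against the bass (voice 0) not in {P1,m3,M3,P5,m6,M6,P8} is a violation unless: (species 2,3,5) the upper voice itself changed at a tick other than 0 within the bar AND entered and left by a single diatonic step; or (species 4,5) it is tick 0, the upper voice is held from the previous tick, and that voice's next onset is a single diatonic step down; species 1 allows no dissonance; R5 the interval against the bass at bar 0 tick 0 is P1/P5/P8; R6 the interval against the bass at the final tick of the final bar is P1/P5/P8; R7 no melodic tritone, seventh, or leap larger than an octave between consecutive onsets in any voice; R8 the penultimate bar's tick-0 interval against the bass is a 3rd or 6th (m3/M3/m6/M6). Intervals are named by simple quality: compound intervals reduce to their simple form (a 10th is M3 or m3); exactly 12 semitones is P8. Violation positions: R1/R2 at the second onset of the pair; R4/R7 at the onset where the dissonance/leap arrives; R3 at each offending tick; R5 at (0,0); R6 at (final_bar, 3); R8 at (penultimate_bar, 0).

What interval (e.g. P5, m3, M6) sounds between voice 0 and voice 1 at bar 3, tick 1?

m6

voice 0=A3 voice 1=F4 -> m6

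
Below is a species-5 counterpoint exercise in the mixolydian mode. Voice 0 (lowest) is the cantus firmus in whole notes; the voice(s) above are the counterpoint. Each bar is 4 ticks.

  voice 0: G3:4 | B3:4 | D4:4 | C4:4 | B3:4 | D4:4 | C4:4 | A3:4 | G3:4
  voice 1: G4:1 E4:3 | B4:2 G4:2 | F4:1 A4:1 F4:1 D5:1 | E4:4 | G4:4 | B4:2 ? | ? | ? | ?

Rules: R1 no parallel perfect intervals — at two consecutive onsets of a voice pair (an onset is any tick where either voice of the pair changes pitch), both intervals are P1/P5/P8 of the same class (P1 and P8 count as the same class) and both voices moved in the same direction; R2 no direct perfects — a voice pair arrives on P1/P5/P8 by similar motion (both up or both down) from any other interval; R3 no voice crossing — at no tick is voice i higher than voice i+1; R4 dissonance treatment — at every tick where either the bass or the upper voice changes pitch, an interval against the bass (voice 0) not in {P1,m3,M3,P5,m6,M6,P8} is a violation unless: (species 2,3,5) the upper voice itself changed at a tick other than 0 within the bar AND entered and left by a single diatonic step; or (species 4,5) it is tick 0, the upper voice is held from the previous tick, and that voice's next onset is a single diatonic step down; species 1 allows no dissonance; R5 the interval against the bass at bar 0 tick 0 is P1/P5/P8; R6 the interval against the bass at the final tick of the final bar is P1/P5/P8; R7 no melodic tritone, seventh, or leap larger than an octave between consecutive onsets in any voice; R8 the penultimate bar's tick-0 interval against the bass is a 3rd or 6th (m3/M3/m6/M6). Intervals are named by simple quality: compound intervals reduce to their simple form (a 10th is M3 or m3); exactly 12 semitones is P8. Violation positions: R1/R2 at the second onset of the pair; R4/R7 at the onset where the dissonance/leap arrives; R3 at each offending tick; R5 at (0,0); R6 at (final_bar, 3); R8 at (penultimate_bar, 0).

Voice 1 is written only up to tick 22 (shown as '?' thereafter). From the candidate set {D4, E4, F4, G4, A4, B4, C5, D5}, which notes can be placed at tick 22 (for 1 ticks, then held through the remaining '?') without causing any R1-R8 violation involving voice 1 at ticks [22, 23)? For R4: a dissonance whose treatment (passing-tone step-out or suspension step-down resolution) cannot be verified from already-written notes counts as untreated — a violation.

D4: legal
E4: violates R4
F4: violates R7
G4: violates R4
A4: legal
B4: legal
C5: violates R4
D5: legal

{A4, B4, D4, D5}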